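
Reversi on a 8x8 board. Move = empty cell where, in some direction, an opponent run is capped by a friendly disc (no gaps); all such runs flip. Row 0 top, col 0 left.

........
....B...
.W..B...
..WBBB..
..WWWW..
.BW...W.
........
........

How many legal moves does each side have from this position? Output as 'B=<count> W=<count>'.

Answer: B=6 W=9

Derivation:
-- B to move --
(1,0): no bracket -> illegal
(1,1): no bracket -> illegal
(1,2): no bracket -> illegal
(2,0): no bracket -> illegal
(2,2): no bracket -> illegal
(2,3): no bracket -> illegal
(3,0): no bracket -> illegal
(3,1): flips 1 -> legal
(3,6): no bracket -> illegal
(4,1): no bracket -> illegal
(4,6): no bracket -> illegal
(4,7): no bracket -> illegal
(5,3): flips 3 -> legal
(5,4): flips 1 -> legal
(5,5): flips 2 -> legal
(5,7): no bracket -> illegal
(6,1): flips 2 -> legal
(6,2): no bracket -> illegal
(6,3): no bracket -> illegal
(6,5): no bracket -> illegal
(6,6): no bracket -> illegal
(6,7): flips 2 -> legal
B mobility = 6
-- W to move --
(0,3): no bracket -> illegal
(0,4): flips 3 -> legal
(0,5): no bracket -> illegal
(1,3): no bracket -> illegal
(1,5): flips 2 -> legal
(2,2): flips 1 -> legal
(2,3): flips 2 -> legal
(2,5): flips 2 -> legal
(2,6): flips 1 -> legal
(3,6): flips 3 -> legal
(4,0): no bracket -> illegal
(4,1): no bracket -> illegal
(4,6): no bracket -> illegal
(5,0): flips 1 -> legal
(6,0): flips 1 -> legal
(6,1): no bracket -> illegal
(6,2): no bracket -> illegal
W mobility = 9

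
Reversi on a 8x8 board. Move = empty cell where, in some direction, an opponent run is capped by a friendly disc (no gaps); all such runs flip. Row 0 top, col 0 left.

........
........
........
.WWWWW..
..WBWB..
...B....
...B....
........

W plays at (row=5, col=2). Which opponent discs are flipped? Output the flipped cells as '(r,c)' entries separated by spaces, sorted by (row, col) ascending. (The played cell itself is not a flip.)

Dir NW: first cell '.' (not opp) -> no flip
Dir N: first cell 'W' (not opp) -> no flip
Dir NE: opp run (4,3) capped by W -> flip
Dir W: first cell '.' (not opp) -> no flip
Dir E: opp run (5,3), next='.' -> no flip
Dir SW: first cell '.' (not opp) -> no flip
Dir S: first cell '.' (not opp) -> no flip
Dir SE: opp run (6,3), next='.' -> no flip

Answer: (4,3)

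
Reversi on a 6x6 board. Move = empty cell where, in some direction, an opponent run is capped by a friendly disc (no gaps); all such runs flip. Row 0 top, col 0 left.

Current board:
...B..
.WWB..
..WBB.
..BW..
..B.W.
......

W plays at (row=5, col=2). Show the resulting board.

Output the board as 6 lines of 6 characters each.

Place W at (5,2); scan 8 dirs for brackets.
Dir NW: first cell '.' (not opp) -> no flip
Dir N: opp run (4,2) (3,2) capped by W -> flip
Dir NE: first cell '.' (not opp) -> no flip
Dir W: first cell '.' (not opp) -> no flip
Dir E: first cell '.' (not opp) -> no flip
Dir SW: edge -> no flip
Dir S: edge -> no flip
Dir SE: edge -> no flip
All flips: (3,2) (4,2)

Answer: ...B..
.WWB..
..WBB.
..WW..
..W.W.
..W...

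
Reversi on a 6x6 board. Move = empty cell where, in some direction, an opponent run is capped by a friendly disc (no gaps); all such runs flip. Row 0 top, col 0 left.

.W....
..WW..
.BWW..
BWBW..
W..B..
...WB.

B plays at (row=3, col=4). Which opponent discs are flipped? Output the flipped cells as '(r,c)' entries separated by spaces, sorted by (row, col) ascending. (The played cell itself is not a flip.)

Dir NW: opp run (2,3) (1,2) (0,1), next=edge -> no flip
Dir N: first cell '.' (not opp) -> no flip
Dir NE: first cell '.' (not opp) -> no flip
Dir W: opp run (3,3) capped by B -> flip
Dir E: first cell '.' (not opp) -> no flip
Dir SW: first cell 'B' (not opp) -> no flip
Dir S: first cell '.' (not opp) -> no flip
Dir SE: first cell '.' (not opp) -> no flip

Answer: (3,3)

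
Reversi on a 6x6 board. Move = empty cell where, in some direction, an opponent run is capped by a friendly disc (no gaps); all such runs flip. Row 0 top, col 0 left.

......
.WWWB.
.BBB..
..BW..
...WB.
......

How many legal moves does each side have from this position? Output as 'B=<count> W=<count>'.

Answer: B=10 W=8

Derivation:
-- B to move --
(0,0): flips 1 -> legal
(0,1): flips 2 -> legal
(0,2): flips 1 -> legal
(0,3): flips 2 -> legal
(0,4): flips 1 -> legal
(1,0): flips 3 -> legal
(2,0): no bracket -> illegal
(2,4): no bracket -> illegal
(3,4): flips 1 -> legal
(4,2): flips 1 -> legal
(5,2): no bracket -> illegal
(5,3): flips 2 -> legal
(5,4): flips 1 -> legal
B mobility = 10
-- W to move --
(0,3): no bracket -> illegal
(0,4): no bracket -> illegal
(0,5): no bracket -> illegal
(1,0): flips 2 -> legal
(1,5): flips 1 -> legal
(2,0): no bracket -> illegal
(2,4): no bracket -> illegal
(2,5): no bracket -> illegal
(3,0): flips 1 -> legal
(3,1): flips 3 -> legal
(3,4): flips 1 -> legal
(3,5): no bracket -> illegal
(4,1): no bracket -> illegal
(4,2): flips 2 -> legal
(4,5): flips 1 -> legal
(5,3): no bracket -> illegal
(5,4): no bracket -> illegal
(5,5): flips 1 -> legal
W mobility = 8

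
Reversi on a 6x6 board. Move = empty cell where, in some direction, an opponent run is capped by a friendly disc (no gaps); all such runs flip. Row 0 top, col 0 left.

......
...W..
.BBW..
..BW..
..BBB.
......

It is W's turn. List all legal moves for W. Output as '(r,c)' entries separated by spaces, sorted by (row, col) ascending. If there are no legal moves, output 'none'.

Answer: (1,1) (2,0) (3,1) (4,1) (5,1) (5,3) (5,5)

Derivation:
(1,0): no bracket -> illegal
(1,1): flips 1 -> legal
(1,2): no bracket -> illegal
(2,0): flips 2 -> legal
(3,0): no bracket -> illegal
(3,1): flips 2 -> legal
(3,4): no bracket -> illegal
(3,5): no bracket -> illegal
(4,1): flips 1 -> legal
(4,5): no bracket -> illegal
(5,1): flips 1 -> legal
(5,2): no bracket -> illegal
(5,3): flips 1 -> legal
(5,4): no bracket -> illegal
(5,5): flips 1 -> legal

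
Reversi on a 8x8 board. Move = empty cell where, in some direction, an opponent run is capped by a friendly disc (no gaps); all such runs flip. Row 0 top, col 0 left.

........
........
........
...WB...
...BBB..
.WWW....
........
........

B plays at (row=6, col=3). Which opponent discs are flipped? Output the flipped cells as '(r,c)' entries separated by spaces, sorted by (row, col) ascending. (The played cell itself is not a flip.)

Dir NW: opp run (5,2), next='.' -> no flip
Dir N: opp run (5,3) capped by B -> flip
Dir NE: first cell '.' (not opp) -> no flip
Dir W: first cell '.' (not opp) -> no flip
Dir E: first cell '.' (not opp) -> no flip
Dir SW: first cell '.' (not opp) -> no flip
Dir S: first cell '.' (not opp) -> no flip
Dir SE: first cell '.' (not opp) -> no flip

Answer: (5,3)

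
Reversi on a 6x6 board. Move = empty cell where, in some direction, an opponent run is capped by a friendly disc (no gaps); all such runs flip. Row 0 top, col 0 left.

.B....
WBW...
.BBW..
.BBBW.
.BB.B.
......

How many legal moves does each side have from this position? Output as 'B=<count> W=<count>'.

-- B to move --
(0,0): no bracket -> illegal
(0,2): flips 1 -> legal
(0,3): flips 1 -> legal
(1,3): flips 2 -> legal
(1,4): flips 1 -> legal
(2,0): no bracket -> illegal
(2,4): flips 2 -> legal
(2,5): no bracket -> illegal
(3,5): flips 1 -> legal
(4,3): no bracket -> illegal
(4,5): flips 3 -> legal
B mobility = 7
-- W to move --
(0,0): no bracket -> illegal
(0,2): no bracket -> illegal
(1,3): no bracket -> illegal
(2,0): flips 2 -> legal
(2,4): no bracket -> illegal
(3,0): flips 4 -> legal
(3,5): no bracket -> illegal
(4,0): no bracket -> illegal
(4,3): flips 3 -> legal
(4,5): no bracket -> illegal
(5,0): flips 2 -> legal
(5,1): no bracket -> illegal
(5,2): flips 3 -> legal
(5,3): no bracket -> illegal
(5,4): flips 1 -> legal
(5,5): no bracket -> illegal
W mobility = 6

Answer: B=7 W=6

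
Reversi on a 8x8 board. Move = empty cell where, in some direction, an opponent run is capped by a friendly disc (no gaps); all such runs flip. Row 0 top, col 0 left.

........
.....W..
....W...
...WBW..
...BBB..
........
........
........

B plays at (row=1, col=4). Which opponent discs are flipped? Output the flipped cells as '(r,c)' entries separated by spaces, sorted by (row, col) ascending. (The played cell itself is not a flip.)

Answer: (2,4)

Derivation:
Dir NW: first cell '.' (not opp) -> no flip
Dir N: first cell '.' (not opp) -> no flip
Dir NE: first cell '.' (not opp) -> no flip
Dir W: first cell '.' (not opp) -> no flip
Dir E: opp run (1,5), next='.' -> no flip
Dir SW: first cell '.' (not opp) -> no flip
Dir S: opp run (2,4) capped by B -> flip
Dir SE: first cell '.' (not opp) -> no flip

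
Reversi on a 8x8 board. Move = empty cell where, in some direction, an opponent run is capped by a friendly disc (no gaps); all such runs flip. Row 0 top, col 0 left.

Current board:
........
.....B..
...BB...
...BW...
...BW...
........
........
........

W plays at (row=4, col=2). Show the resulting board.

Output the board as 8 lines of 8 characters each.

Place W at (4,2); scan 8 dirs for brackets.
Dir NW: first cell '.' (not opp) -> no flip
Dir N: first cell '.' (not opp) -> no flip
Dir NE: opp run (3,3) (2,4) (1,5), next='.' -> no flip
Dir W: first cell '.' (not opp) -> no flip
Dir E: opp run (4,3) capped by W -> flip
Dir SW: first cell '.' (not opp) -> no flip
Dir S: first cell '.' (not opp) -> no flip
Dir SE: first cell '.' (not opp) -> no flip
All flips: (4,3)

Answer: ........
.....B..
...BB...
...BW...
..WWW...
........
........
........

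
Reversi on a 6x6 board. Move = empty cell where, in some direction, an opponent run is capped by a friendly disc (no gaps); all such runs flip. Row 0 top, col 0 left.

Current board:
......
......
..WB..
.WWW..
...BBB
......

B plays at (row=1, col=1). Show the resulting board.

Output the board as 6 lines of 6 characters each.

Answer: ......
.B....
..BB..
.WWB..
...BBB
......

Derivation:
Place B at (1,1); scan 8 dirs for brackets.
Dir NW: first cell '.' (not opp) -> no flip
Dir N: first cell '.' (not opp) -> no flip
Dir NE: first cell '.' (not opp) -> no flip
Dir W: first cell '.' (not opp) -> no flip
Dir E: first cell '.' (not opp) -> no flip
Dir SW: first cell '.' (not opp) -> no flip
Dir S: first cell '.' (not opp) -> no flip
Dir SE: opp run (2,2) (3,3) capped by B -> flip
All flips: (2,2) (3,3)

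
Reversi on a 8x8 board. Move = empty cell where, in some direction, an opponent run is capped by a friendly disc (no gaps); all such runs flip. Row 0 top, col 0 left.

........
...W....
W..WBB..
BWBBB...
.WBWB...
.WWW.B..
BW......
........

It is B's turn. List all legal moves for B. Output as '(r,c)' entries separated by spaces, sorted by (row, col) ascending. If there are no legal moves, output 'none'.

(0,2): flips 1 -> legal
(0,3): flips 2 -> legal
(0,4): no bracket -> illegal
(1,0): flips 1 -> legal
(1,1): no bracket -> illegal
(1,2): flips 1 -> legal
(1,4): flips 1 -> legal
(2,1): no bracket -> illegal
(2,2): flips 1 -> legal
(4,0): flips 1 -> legal
(5,0): flips 1 -> legal
(5,4): flips 1 -> legal
(6,2): flips 3 -> legal
(6,3): flips 4 -> legal
(6,4): flips 1 -> legal
(7,0): flips 3 -> legal
(7,1): no bracket -> illegal
(7,2): no bracket -> illegal

Answer: (0,2) (0,3) (1,0) (1,2) (1,4) (2,2) (4,0) (5,0) (5,4) (6,2) (6,3) (6,4) (7,0)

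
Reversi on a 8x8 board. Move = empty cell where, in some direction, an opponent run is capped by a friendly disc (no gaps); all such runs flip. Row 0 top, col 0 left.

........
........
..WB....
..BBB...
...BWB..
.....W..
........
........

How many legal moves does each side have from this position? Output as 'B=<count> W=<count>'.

-- B to move --
(1,1): flips 1 -> legal
(1,2): flips 1 -> legal
(1,3): no bracket -> illegal
(2,1): flips 1 -> legal
(3,1): no bracket -> illegal
(3,5): no bracket -> illegal
(4,6): no bracket -> illegal
(5,3): no bracket -> illegal
(5,4): flips 1 -> legal
(5,6): no bracket -> illegal
(6,4): no bracket -> illegal
(6,5): flips 1 -> legal
(6,6): flips 2 -> legal
B mobility = 6
-- W to move --
(1,2): no bracket -> illegal
(1,3): no bracket -> illegal
(1,4): no bracket -> illegal
(2,1): no bracket -> illegal
(2,4): flips 2 -> legal
(2,5): no bracket -> illegal
(3,1): no bracket -> illegal
(3,5): flips 1 -> legal
(3,6): no bracket -> illegal
(4,1): no bracket -> illegal
(4,2): flips 2 -> legal
(4,6): flips 1 -> legal
(5,2): no bracket -> illegal
(5,3): no bracket -> illegal
(5,4): no bracket -> illegal
(5,6): no bracket -> illegal
W mobility = 4

Answer: B=6 W=4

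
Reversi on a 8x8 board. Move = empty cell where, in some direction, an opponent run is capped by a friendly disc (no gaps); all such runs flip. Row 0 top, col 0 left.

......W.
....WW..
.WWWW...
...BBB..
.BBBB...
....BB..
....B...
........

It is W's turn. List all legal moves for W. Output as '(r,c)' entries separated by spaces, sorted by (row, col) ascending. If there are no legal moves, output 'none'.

Answer: (4,5) (4,6) (5,1) (5,3) (6,6) (7,4)

Derivation:
(2,5): no bracket -> illegal
(2,6): no bracket -> illegal
(3,0): no bracket -> illegal
(3,1): no bracket -> illegal
(3,2): no bracket -> illegal
(3,6): no bracket -> illegal
(4,0): no bracket -> illegal
(4,5): flips 1 -> legal
(4,6): flips 1 -> legal
(5,0): no bracket -> illegal
(5,1): flips 2 -> legal
(5,2): no bracket -> illegal
(5,3): flips 2 -> legal
(5,6): no bracket -> illegal
(6,3): no bracket -> illegal
(6,5): no bracket -> illegal
(6,6): flips 3 -> legal
(7,3): no bracket -> illegal
(7,4): flips 4 -> legal
(7,5): no bracket -> illegal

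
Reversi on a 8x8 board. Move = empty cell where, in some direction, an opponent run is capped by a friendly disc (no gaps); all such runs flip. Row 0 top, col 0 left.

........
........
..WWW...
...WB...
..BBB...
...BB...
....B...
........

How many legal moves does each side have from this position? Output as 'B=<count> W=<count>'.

Answer: B=6 W=6

Derivation:
-- B to move --
(1,1): flips 2 -> legal
(1,2): flips 1 -> legal
(1,3): flips 2 -> legal
(1,4): flips 1 -> legal
(1,5): flips 2 -> legal
(2,1): no bracket -> illegal
(2,5): no bracket -> illegal
(3,1): no bracket -> illegal
(3,2): flips 1 -> legal
(3,5): no bracket -> illegal
B mobility = 6
-- W to move --
(2,5): no bracket -> illegal
(3,1): no bracket -> illegal
(3,2): no bracket -> illegal
(3,5): flips 1 -> legal
(4,1): no bracket -> illegal
(4,5): flips 1 -> legal
(5,1): flips 1 -> legal
(5,2): no bracket -> illegal
(5,5): flips 1 -> legal
(6,2): no bracket -> illegal
(6,3): flips 2 -> legal
(6,5): no bracket -> illegal
(7,3): no bracket -> illegal
(7,4): flips 4 -> legal
(7,5): no bracket -> illegal
W mobility = 6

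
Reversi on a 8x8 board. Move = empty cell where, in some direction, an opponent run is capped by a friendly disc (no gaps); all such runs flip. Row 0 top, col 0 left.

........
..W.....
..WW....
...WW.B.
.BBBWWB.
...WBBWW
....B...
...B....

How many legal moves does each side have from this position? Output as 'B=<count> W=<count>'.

-- B to move --
(0,1): no bracket -> illegal
(0,2): no bracket -> illegal
(0,3): no bracket -> illegal
(1,1): flips 3 -> legal
(1,3): flips 2 -> legal
(1,4): no bracket -> illegal
(2,1): no bracket -> illegal
(2,4): flips 3 -> legal
(2,5): flips 1 -> legal
(3,1): no bracket -> illegal
(3,2): no bracket -> illegal
(3,5): flips 1 -> legal
(4,7): no bracket -> illegal
(5,2): flips 1 -> legal
(6,2): no bracket -> illegal
(6,3): flips 1 -> legal
(6,5): no bracket -> illegal
(6,6): flips 1 -> legal
(6,7): no bracket -> illegal
B mobility = 8
-- W to move --
(2,5): no bracket -> illegal
(2,6): flips 2 -> legal
(2,7): flips 1 -> legal
(3,0): no bracket -> illegal
(3,1): flips 1 -> legal
(3,2): no bracket -> illegal
(3,5): flips 1 -> legal
(3,7): no bracket -> illegal
(4,0): flips 3 -> legal
(4,7): flips 1 -> legal
(5,0): no bracket -> illegal
(5,1): flips 1 -> legal
(5,2): flips 1 -> legal
(6,2): no bracket -> illegal
(6,3): flips 1 -> legal
(6,5): flips 1 -> legal
(6,6): flips 1 -> legal
(7,2): no bracket -> illegal
(7,4): flips 2 -> legal
(7,5): flips 1 -> legal
W mobility = 13

Answer: B=8 W=13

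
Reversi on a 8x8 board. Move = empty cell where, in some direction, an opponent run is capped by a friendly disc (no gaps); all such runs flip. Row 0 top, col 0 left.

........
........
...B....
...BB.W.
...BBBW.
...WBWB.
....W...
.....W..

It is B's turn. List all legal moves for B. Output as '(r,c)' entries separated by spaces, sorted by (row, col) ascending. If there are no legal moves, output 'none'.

Answer: (2,6) (2,7) (4,7) (5,2) (6,2) (6,3) (6,5) (6,6) (7,4)

Derivation:
(2,5): no bracket -> illegal
(2,6): flips 2 -> legal
(2,7): flips 1 -> legal
(3,5): no bracket -> illegal
(3,7): no bracket -> illegal
(4,2): no bracket -> illegal
(4,7): flips 1 -> legal
(5,2): flips 1 -> legal
(5,7): no bracket -> illegal
(6,2): flips 1 -> legal
(6,3): flips 1 -> legal
(6,5): flips 1 -> legal
(6,6): flips 1 -> legal
(7,3): no bracket -> illegal
(7,4): flips 1 -> legal
(7,6): no bracket -> illegal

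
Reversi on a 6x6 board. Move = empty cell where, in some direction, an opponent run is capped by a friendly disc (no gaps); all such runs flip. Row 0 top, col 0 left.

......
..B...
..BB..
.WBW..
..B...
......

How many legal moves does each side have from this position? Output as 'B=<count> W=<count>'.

-- B to move --
(2,0): flips 1 -> legal
(2,1): no bracket -> illegal
(2,4): flips 1 -> legal
(3,0): flips 1 -> legal
(3,4): flips 1 -> legal
(4,0): flips 1 -> legal
(4,1): no bracket -> illegal
(4,3): flips 1 -> legal
(4,4): flips 1 -> legal
B mobility = 7
-- W to move --
(0,1): no bracket -> illegal
(0,2): no bracket -> illegal
(0,3): no bracket -> illegal
(1,1): flips 1 -> legal
(1,3): flips 2 -> legal
(1,4): no bracket -> illegal
(2,1): no bracket -> illegal
(2,4): no bracket -> illegal
(3,4): no bracket -> illegal
(4,1): no bracket -> illegal
(4,3): no bracket -> illegal
(5,1): flips 1 -> legal
(5,2): no bracket -> illegal
(5,3): flips 1 -> legal
W mobility = 4

Answer: B=7 W=4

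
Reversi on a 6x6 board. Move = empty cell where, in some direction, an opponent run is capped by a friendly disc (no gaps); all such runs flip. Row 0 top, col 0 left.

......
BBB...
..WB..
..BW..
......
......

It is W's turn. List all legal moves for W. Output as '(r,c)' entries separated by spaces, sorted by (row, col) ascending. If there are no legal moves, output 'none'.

(0,0): flips 1 -> legal
(0,1): no bracket -> illegal
(0,2): flips 1 -> legal
(0,3): no bracket -> illegal
(1,3): flips 1 -> legal
(1,4): no bracket -> illegal
(2,0): no bracket -> illegal
(2,1): no bracket -> illegal
(2,4): flips 1 -> legal
(3,1): flips 1 -> legal
(3,4): no bracket -> illegal
(4,1): no bracket -> illegal
(4,2): flips 1 -> legal
(4,3): no bracket -> illegal

Answer: (0,0) (0,2) (1,3) (2,4) (3,1) (4,2)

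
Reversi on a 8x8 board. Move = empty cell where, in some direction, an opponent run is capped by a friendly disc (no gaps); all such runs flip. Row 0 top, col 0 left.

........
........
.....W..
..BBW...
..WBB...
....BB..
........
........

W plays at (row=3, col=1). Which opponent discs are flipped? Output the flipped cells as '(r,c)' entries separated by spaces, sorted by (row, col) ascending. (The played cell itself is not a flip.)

Dir NW: first cell '.' (not opp) -> no flip
Dir N: first cell '.' (not opp) -> no flip
Dir NE: first cell '.' (not opp) -> no flip
Dir W: first cell '.' (not opp) -> no flip
Dir E: opp run (3,2) (3,3) capped by W -> flip
Dir SW: first cell '.' (not opp) -> no flip
Dir S: first cell '.' (not opp) -> no flip
Dir SE: first cell 'W' (not opp) -> no flip

Answer: (3,2) (3,3)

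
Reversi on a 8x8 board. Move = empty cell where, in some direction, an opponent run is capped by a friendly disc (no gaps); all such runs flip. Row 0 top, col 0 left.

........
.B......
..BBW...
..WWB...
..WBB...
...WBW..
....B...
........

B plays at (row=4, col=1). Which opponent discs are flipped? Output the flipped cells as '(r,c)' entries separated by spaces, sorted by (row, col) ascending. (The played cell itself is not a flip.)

Answer: (3,2) (4,2)

Derivation:
Dir NW: first cell '.' (not opp) -> no flip
Dir N: first cell '.' (not opp) -> no flip
Dir NE: opp run (3,2) capped by B -> flip
Dir W: first cell '.' (not opp) -> no flip
Dir E: opp run (4,2) capped by B -> flip
Dir SW: first cell '.' (not opp) -> no flip
Dir S: first cell '.' (not opp) -> no flip
Dir SE: first cell '.' (not opp) -> no flip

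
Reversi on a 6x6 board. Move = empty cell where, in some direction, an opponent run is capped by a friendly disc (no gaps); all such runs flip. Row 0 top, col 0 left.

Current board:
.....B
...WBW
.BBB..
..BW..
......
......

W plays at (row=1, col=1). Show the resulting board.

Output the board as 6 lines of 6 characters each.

Answer: .....B
.W.WBW
.BWB..
..BW..
......
......

Derivation:
Place W at (1,1); scan 8 dirs for brackets.
Dir NW: first cell '.' (not opp) -> no flip
Dir N: first cell '.' (not opp) -> no flip
Dir NE: first cell '.' (not opp) -> no flip
Dir W: first cell '.' (not opp) -> no flip
Dir E: first cell '.' (not opp) -> no flip
Dir SW: first cell '.' (not opp) -> no flip
Dir S: opp run (2,1), next='.' -> no flip
Dir SE: opp run (2,2) capped by W -> flip
All flips: (2,2)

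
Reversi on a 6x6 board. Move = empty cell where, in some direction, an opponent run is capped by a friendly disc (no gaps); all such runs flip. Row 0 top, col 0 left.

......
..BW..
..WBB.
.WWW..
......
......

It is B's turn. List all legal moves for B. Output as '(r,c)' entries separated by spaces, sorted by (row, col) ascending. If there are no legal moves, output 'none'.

Answer: (0,2) (0,3) (1,4) (2,1) (4,1) (4,2) (4,3)

Derivation:
(0,2): flips 1 -> legal
(0,3): flips 1 -> legal
(0,4): no bracket -> illegal
(1,1): no bracket -> illegal
(1,4): flips 1 -> legal
(2,0): no bracket -> illegal
(2,1): flips 1 -> legal
(3,0): no bracket -> illegal
(3,4): no bracket -> illegal
(4,0): no bracket -> illegal
(4,1): flips 1 -> legal
(4,2): flips 3 -> legal
(4,3): flips 1 -> legal
(4,4): no bracket -> illegal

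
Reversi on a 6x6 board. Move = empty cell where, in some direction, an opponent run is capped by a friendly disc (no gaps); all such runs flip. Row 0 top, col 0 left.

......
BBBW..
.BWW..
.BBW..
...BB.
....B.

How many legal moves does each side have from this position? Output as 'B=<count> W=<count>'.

Answer: B=5 W=10

Derivation:
-- B to move --
(0,2): no bracket -> illegal
(0,3): flips 3 -> legal
(0,4): flips 2 -> legal
(1,4): flips 2 -> legal
(2,4): flips 2 -> legal
(3,4): flips 2 -> legal
(4,2): no bracket -> illegal
B mobility = 5
-- W to move --
(0,0): flips 1 -> legal
(0,1): flips 1 -> legal
(0,2): flips 1 -> legal
(0,3): no bracket -> illegal
(2,0): flips 1 -> legal
(3,0): flips 2 -> legal
(3,4): no bracket -> illegal
(3,5): no bracket -> illegal
(4,0): flips 1 -> legal
(4,1): flips 1 -> legal
(4,2): flips 1 -> legal
(4,5): no bracket -> illegal
(5,2): no bracket -> illegal
(5,3): flips 1 -> legal
(5,5): flips 1 -> legal
W mobility = 10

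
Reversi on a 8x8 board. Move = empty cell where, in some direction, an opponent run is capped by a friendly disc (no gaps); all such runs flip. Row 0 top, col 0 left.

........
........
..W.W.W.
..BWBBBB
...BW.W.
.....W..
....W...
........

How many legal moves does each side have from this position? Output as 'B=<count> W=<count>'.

-- B to move --
(1,1): no bracket -> illegal
(1,2): flips 1 -> legal
(1,3): flips 1 -> legal
(1,4): flips 1 -> legal
(1,5): flips 1 -> legal
(1,6): flips 1 -> legal
(1,7): flips 1 -> legal
(2,1): no bracket -> illegal
(2,3): flips 1 -> legal
(2,5): no bracket -> illegal
(2,7): no bracket -> illegal
(3,1): no bracket -> illegal
(4,2): no bracket -> illegal
(4,5): flips 1 -> legal
(4,7): no bracket -> illegal
(5,3): flips 1 -> legal
(5,4): flips 1 -> legal
(5,6): flips 1 -> legal
(5,7): flips 1 -> legal
(6,3): no bracket -> illegal
(6,5): no bracket -> illegal
(6,6): no bracket -> illegal
(7,3): flips 3 -> legal
(7,4): no bracket -> illegal
(7,5): no bracket -> illegal
B mobility = 13
-- W to move --
(2,1): no bracket -> illegal
(2,3): no bracket -> illegal
(2,5): no bracket -> illegal
(2,7): no bracket -> illegal
(3,1): flips 1 -> legal
(4,1): no bracket -> illegal
(4,2): flips 2 -> legal
(4,5): no bracket -> illegal
(4,7): no bracket -> illegal
(5,2): no bracket -> illegal
(5,3): flips 1 -> legal
(5,4): no bracket -> illegal
W mobility = 3

Answer: B=13 W=3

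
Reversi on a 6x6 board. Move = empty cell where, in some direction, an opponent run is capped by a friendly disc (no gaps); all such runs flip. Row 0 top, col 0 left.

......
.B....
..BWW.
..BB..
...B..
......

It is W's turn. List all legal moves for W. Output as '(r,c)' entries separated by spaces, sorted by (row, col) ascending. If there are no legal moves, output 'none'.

Answer: (2,1) (4,1) (4,2) (5,3)

Derivation:
(0,0): no bracket -> illegal
(0,1): no bracket -> illegal
(0,2): no bracket -> illegal
(1,0): no bracket -> illegal
(1,2): no bracket -> illegal
(1,3): no bracket -> illegal
(2,0): no bracket -> illegal
(2,1): flips 1 -> legal
(3,1): no bracket -> illegal
(3,4): no bracket -> illegal
(4,1): flips 1 -> legal
(4,2): flips 1 -> legal
(4,4): no bracket -> illegal
(5,2): no bracket -> illegal
(5,3): flips 2 -> legal
(5,4): no bracket -> illegal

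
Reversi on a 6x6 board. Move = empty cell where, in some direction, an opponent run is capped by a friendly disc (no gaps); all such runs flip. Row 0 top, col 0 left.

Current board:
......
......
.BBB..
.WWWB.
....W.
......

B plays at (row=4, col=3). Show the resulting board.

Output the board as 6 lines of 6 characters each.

Place B at (4,3); scan 8 dirs for brackets.
Dir NW: opp run (3,2) capped by B -> flip
Dir N: opp run (3,3) capped by B -> flip
Dir NE: first cell 'B' (not opp) -> no flip
Dir W: first cell '.' (not opp) -> no flip
Dir E: opp run (4,4), next='.' -> no flip
Dir SW: first cell '.' (not opp) -> no flip
Dir S: first cell '.' (not opp) -> no flip
Dir SE: first cell '.' (not opp) -> no flip
All flips: (3,2) (3,3)

Answer: ......
......
.BBB..
.WBBB.
...BW.
......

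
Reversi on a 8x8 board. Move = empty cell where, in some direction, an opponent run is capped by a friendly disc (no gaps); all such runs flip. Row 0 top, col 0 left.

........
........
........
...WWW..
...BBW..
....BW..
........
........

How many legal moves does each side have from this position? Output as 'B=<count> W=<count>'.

Answer: B=9 W=5

Derivation:
-- B to move --
(2,2): flips 1 -> legal
(2,3): flips 1 -> legal
(2,4): flips 1 -> legal
(2,5): flips 1 -> legal
(2,6): flips 1 -> legal
(3,2): no bracket -> illegal
(3,6): flips 1 -> legal
(4,2): no bracket -> illegal
(4,6): flips 1 -> legal
(5,6): flips 1 -> legal
(6,4): no bracket -> illegal
(6,5): no bracket -> illegal
(6,6): flips 1 -> legal
B mobility = 9
-- W to move --
(3,2): no bracket -> illegal
(4,2): flips 2 -> legal
(5,2): flips 1 -> legal
(5,3): flips 3 -> legal
(6,3): flips 1 -> legal
(6,4): flips 2 -> legal
(6,5): no bracket -> illegal
W mobility = 5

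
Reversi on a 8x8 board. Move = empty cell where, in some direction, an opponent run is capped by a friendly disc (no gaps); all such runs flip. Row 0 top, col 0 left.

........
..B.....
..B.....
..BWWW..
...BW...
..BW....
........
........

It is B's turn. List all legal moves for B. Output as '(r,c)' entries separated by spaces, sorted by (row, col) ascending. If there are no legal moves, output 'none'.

(2,3): flips 1 -> legal
(2,4): no bracket -> illegal
(2,5): flips 1 -> legal
(2,6): no bracket -> illegal
(3,6): flips 3 -> legal
(4,2): no bracket -> illegal
(4,5): flips 1 -> legal
(4,6): no bracket -> illegal
(5,4): flips 1 -> legal
(5,5): flips 2 -> legal
(6,2): no bracket -> illegal
(6,3): flips 1 -> legal
(6,4): no bracket -> illegal

Answer: (2,3) (2,5) (3,6) (4,5) (5,4) (5,5) (6,3)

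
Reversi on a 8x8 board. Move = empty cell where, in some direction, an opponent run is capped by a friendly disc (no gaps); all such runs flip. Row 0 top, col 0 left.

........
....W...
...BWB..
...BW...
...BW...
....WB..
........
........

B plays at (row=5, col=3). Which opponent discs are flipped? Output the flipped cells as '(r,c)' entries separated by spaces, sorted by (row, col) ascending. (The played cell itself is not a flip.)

Dir NW: first cell '.' (not opp) -> no flip
Dir N: first cell 'B' (not opp) -> no flip
Dir NE: opp run (4,4), next='.' -> no flip
Dir W: first cell '.' (not opp) -> no flip
Dir E: opp run (5,4) capped by B -> flip
Dir SW: first cell '.' (not opp) -> no flip
Dir S: first cell '.' (not opp) -> no flip
Dir SE: first cell '.' (not opp) -> no flip

Answer: (5,4)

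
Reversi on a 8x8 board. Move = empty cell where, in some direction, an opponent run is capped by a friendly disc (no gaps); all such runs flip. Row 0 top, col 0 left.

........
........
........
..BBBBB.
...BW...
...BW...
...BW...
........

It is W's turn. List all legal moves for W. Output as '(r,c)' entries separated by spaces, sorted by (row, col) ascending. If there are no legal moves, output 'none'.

Answer: (2,1) (2,2) (2,4) (2,6) (4,2) (5,2) (6,2) (7,2)

Derivation:
(2,1): flips 2 -> legal
(2,2): flips 1 -> legal
(2,3): no bracket -> illegal
(2,4): flips 1 -> legal
(2,5): no bracket -> illegal
(2,6): flips 1 -> legal
(2,7): no bracket -> illegal
(3,1): no bracket -> illegal
(3,7): no bracket -> illegal
(4,1): no bracket -> illegal
(4,2): flips 2 -> legal
(4,5): no bracket -> illegal
(4,6): no bracket -> illegal
(4,7): no bracket -> illegal
(5,2): flips 1 -> legal
(6,2): flips 2 -> legal
(7,2): flips 1 -> legal
(7,3): no bracket -> illegal
(7,4): no bracket -> illegal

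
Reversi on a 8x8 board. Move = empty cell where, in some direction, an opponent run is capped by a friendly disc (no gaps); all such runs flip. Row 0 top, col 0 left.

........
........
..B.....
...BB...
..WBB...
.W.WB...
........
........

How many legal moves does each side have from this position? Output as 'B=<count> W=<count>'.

-- B to move --
(3,1): no bracket -> illegal
(3,2): no bracket -> illegal
(4,0): no bracket -> illegal
(4,1): flips 1 -> legal
(5,0): no bracket -> illegal
(5,2): flips 1 -> legal
(6,0): flips 2 -> legal
(6,1): no bracket -> illegal
(6,2): flips 1 -> legal
(6,3): flips 1 -> legal
(6,4): no bracket -> illegal
B mobility = 5
-- W to move --
(1,1): no bracket -> illegal
(1,2): no bracket -> illegal
(1,3): no bracket -> illegal
(2,1): no bracket -> illegal
(2,3): flips 2 -> legal
(2,4): flips 1 -> legal
(2,5): no bracket -> illegal
(3,1): no bracket -> illegal
(3,2): no bracket -> illegal
(3,5): flips 1 -> legal
(4,5): flips 2 -> legal
(5,2): no bracket -> illegal
(5,5): flips 1 -> legal
(6,3): no bracket -> illegal
(6,4): no bracket -> illegal
(6,5): no bracket -> illegal
W mobility = 5

Answer: B=5 W=5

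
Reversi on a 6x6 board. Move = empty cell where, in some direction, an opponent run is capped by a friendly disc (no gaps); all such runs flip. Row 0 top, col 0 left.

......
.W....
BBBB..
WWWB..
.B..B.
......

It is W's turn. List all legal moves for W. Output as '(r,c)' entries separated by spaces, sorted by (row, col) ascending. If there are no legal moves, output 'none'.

Answer: (1,0) (1,2) (1,3) (1,4) (3,4) (5,0) (5,1) (5,2) (5,5)

Derivation:
(1,0): flips 2 -> legal
(1,2): flips 2 -> legal
(1,3): flips 1 -> legal
(1,4): flips 1 -> legal
(2,4): no bracket -> illegal
(3,4): flips 1 -> legal
(3,5): no bracket -> illegal
(4,0): no bracket -> illegal
(4,2): no bracket -> illegal
(4,3): no bracket -> illegal
(4,5): no bracket -> illegal
(5,0): flips 1 -> legal
(5,1): flips 1 -> legal
(5,2): flips 1 -> legal
(5,3): no bracket -> illegal
(5,4): no bracket -> illegal
(5,5): flips 3 -> legal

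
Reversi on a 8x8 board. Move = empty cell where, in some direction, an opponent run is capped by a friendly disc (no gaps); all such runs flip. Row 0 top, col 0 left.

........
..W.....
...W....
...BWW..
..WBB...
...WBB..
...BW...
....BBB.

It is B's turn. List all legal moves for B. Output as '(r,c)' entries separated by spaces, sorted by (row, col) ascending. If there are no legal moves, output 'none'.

(0,1): no bracket -> illegal
(0,2): no bracket -> illegal
(0,3): no bracket -> illegal
(1,1): no bracket -> illegal
(1,3): flips 1 -> legal
(1,4): no bracket -> illegal
(2,1): no bracket -> illegal
(2,2): no bracket -> illegal
(2,4): flips 1 -> legal
(2,5): flips 1 -> legal
(2,6): flips 1 -> legal
(3,1): flips 3 -> legal
(3,2): no bracket -> illegal
(3,6): flips 2 -> legal
(4,1): flips 1 -> legal
(4,5): no bracket -> illegal
(4,6): no bracket -> illegal
(5,1): flips 1 -> legal
(5,2): flips 1 -> legal
(6,2): flips 1 -> legal
(6,5): flips 1 -> legal
(7,3): flips 1 -> legal

Answer: (1,3) (2,4) (2,5) (2,6) (3,1) (3,6) (4,1) (5,1) (5,2) (6,2) (6,5) (7,3)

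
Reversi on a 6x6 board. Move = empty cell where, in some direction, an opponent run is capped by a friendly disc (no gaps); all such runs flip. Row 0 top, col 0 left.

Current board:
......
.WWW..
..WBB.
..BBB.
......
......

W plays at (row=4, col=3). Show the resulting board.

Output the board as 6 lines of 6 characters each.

Answer: ......
.WWW..
..WWB.
..BWB.
...W..
......

Derivation:
Place W at (4,3); scan 8 dirs for brackets.
Dir NW: opp run (3,2), next='.' -> no flip
Dir N: opp run (3,3) (2,3) capped by W -> flip
Dir NE: opp run (3,4), next='.' -> no flip
Dir W: first cell '.' (not opp) -> no flip
Dir E: first cell '.' (not opp) -> no flip
Dir SW: first cell '.' (not opp) -> no flip
Dir S: first cell '.' (not opp) -> no flip
Dir SE: first cell '.' (not opp) -> no flip
All flips: (2,3) (3,3)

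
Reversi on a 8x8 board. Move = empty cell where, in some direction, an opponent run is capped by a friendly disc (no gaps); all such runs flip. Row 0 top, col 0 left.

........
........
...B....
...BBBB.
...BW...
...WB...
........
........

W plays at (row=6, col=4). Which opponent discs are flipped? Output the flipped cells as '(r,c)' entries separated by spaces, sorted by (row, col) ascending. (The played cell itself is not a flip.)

Answer: (5,4)

Derivation:
Dir NW: first cell 'W' (not opp) -> no flip
Dir N: opp run (5,4) capped by W -> flip
Dir NE: first cell '.' (not opp) -> no flip
Dir W: first cell '.' (not opp) -> no flip
Dir E: first cell '.' (not opp) -> no flip
Dir SW: first cell '.' (not opp) -> no flip
Dir S: first cell '.' (not opp) -> no flip
Dir SE: first cell '.' (not opp) -> no flip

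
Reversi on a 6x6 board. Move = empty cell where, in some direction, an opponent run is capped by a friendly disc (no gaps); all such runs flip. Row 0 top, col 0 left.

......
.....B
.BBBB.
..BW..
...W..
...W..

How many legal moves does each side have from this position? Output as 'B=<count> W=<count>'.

Answer: B=4 W=4

Derivation:
-- B to move --
(3,4): flips 1 -> legal
(4,2): flips 1 -> legal
(4,4): flips 1 -> legal
(5,2): no bracket -> illegal
(5,4): flips 1 -> legal
B mobility = 4
-- W to move --
(0,4): no bracket -> illegal
(0,5): no bracket -> illegal
(1,0): flips 2 -> legal
(1,1): flips 1 -> legal
(1,2): no bracket -> illegal
(1,3): flips 1 -> legal
(1,4): no bracket -> illegal
(2,0): no bracket -> illegal
(2,5): no bracket -> illegal
(3,0): no bracket -> illegal
(3,1): flips 1 -> legal
(3,4): no bracket -> illegal
(3,5): no bracket -> illegal
(4,1): no bracket -> illegal
(4,2): no bracket -> illegal
W mobility = 4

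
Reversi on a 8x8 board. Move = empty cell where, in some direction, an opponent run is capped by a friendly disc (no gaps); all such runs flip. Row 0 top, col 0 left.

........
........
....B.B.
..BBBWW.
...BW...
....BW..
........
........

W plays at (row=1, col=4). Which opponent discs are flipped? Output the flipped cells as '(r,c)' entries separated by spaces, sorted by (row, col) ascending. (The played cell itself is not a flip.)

Answer: (2,4) (3,4)

Derivation:
Dir NW: first cell '.' (not opp) -> no flip
Dir N: first cell '.' (not opp) -> no flip
Dir NE: first cell '.' (not opp) -> no flip
Dir W: first cell '.' (not opp) -> no flip
Dir E: first cell '.' (not opp) -> no flip
Dir SW: first cell '.' (not opp) -> no flip
Dir S: opp run (2,4) (3,4) capped by W -> flip
Dir SE: first cell '.' (not opp) -> no flip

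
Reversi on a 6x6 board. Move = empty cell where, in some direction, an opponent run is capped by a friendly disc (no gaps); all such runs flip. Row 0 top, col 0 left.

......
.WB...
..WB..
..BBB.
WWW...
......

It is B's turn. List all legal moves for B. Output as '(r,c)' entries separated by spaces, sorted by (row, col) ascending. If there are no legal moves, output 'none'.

(0,0): flips 2 -> legal
(0,1): no bracket -> illegal
(0,2): no bracket -> illegal
(1,0): flips 1 -> legal
(1,3): no bracket -> illegal
(2,0): no bracket -> illegal
(2,1): flips 1 -> legal
(3,0): no bracket -> illegal
(3,1): no bracket -> illegal
(4,3): no bracket -> illegal
(5,0): flips 1 -> legal
(5,1): flips 1 -> legal
(5,2): flips 1 -> legal
(5,3): no bracket -> illegal

Answer: (0,0) (1,0) (2,1) (5,0) (5,1) (5,2)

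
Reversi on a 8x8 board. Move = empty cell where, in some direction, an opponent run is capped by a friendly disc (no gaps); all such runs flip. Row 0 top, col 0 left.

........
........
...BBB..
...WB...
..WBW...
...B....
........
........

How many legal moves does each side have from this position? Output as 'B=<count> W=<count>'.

-- B to move --
(2,2): no bracket -> illegal
(3,1): flips 1 -> legal
(3,2): flips 1 -> legal
(3,5): flips 1 -> legal
(4,1): flips 1 -> legal
(4,5): flips 1 -> legal
(5,1): flips 2 -> legal
(5,2): no bracket -> illegal
(5,4): flips 1 -> legal
(5,5): no bracket -> illegal
B mobility = 7
-- W to move --
(1,2): no bracket -> illegal
(1,3): flips 1 -> legal
(1,4): flips 2 -> legal
(1,5): flips 1 -> legal
(1,6): no bracket -> illegal
(2,2): no bracket -> illegal
(2,6): no bracket -> illegal
(3,2): no bracket -> illegal
(3,5): flips 1 -> legal
(3,6): no bracket -> illegal
(4,5): no bracket -> illegal
(5,2): no bracket -> illegal
(5,4): no bracket -> illegal
(6,2): flips 1 -> legal
(6,3): flips 2 -> legal
(6,4): flips 1 -> legal
W mobility = 7

Answer: B=7 W=7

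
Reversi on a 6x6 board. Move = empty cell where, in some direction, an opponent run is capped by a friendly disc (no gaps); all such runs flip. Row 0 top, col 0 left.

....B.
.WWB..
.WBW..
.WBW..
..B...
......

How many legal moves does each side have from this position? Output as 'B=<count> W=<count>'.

-- B to move --
(0,0): flips 1 -> legal
(0,1): no bracket -> illegal
(0,2): flips 1 -> legal
(0,3): no bracket -> illegal
(1,0): flips 3 -> legal
(1,4): flips 1 -> legal
(2,0): flips 2 -> legal
(2,4): flips 2 -> legal
(3,0): flips 1 -> legal
(3,4): flips 1 -> legal
(4,0): flips 1 -> legal
(4,1): no bracket -> illegal
(4,3): flips 2 -> legal
(4,4): flips 1 -> legal
B mobility = 11
-- W to move --
(0,2): no bracket -> illegal
(0,3): flips 1 -> legal
(0,5): no bracket -> illegal
(1,4): flips 1 -> legal
(1,5): no bracket -> illegal
(2,4): no bracket -> illegal
(4,1): flips 1 -> legal
(4,3): flips 1 -> legal
(5,1): flips 1 -> legal
(5,2): flips 3 -> legal
(5,3): flips 1 -> legal
W mobility = 7

Answer: B=11 W=7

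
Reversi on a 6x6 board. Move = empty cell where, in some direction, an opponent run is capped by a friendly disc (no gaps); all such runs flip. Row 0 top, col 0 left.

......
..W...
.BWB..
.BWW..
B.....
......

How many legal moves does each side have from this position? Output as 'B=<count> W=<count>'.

-- B to move --
(0,1): flips 1 -> legal
(0,2): no bracket -> illegal
(0,3): flips 1 -> legal
(1,1): no bracket -> illegal
(1,3): flips 1 -> legal
(2,4): no bracket -> illegal
(3,4): flips 2 -> legal
(4,1): flips 1 -> legal
(4,2): no bracket -> illegal
(4,3): flips 2 -> legal
(4,4): no bracket -> illegal
B mobility = 6
-- W to move --
(1,0): flips 1 -> legal
(1,1): no bracket -> illegal
(1,3): flips 1 -> legal
(1,4): flips 1 -> legal
(2,0): flips 1 -> legal
(2,4): flips 1 -> legal
(3,0): flips 2 -> legal
(3,4): flips 1 -> legal
(4,1): no bracket -> illegal
(4,2): no bracket -> illegal
(5,0): no bracket -> illegal
(5,1): no bracket -> illegal
W mobility = 7

Answer: B=6 W=7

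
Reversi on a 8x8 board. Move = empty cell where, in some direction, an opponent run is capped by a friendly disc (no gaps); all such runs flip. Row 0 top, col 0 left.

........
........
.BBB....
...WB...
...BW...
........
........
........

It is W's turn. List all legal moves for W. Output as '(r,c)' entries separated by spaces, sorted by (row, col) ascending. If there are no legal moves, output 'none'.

Answer: (1,1) (1,3) (2,4) (3,5) (4,2) (5,3)

Derivation:
(1,0): no bracket -> illegal
(1,1): flips 1 -> legal
(1,2): no bracket -> illegal
(1,3): flips 1 -> legal
(1,4): no bracket -> illegal
(2,0): no bracket -> illegal
(2,4): flips 1 -> legal
(2,5): no bracket -> illegal
(3,0): no bracket -> illegal
(3,1): no bracket -> illegal
(3,2): no bracket -> illegal
(3,5): flips 1 -> legal
(4,2): flips 1 -> legal
(4,5): no bracket -> illegal
(5,2): no bracket -> illegal
(5,3): flips 1 -> legal
(5,4): no bracket -> illegal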